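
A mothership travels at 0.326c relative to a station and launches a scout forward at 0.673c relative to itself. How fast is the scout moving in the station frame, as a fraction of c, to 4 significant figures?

Compose boost 2: (0.673 + 0.326)/(1 + 0.673×0.326) = 0.9990/1.21940 = 0.8193

u ≈ 0.8193c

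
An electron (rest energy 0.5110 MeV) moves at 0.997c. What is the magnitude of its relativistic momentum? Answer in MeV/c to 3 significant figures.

p ≈ 6.58 MeV/c

γ = 1/√(1 − 0.997²) = 12.920
p = γβm₀c = 12.920 × 0.997 × 0.5110 MeV/c = 6.58 MeV/c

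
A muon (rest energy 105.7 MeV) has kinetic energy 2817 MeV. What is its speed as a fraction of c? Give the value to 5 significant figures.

β ≈ 0.99935

γ = 1 + K/(m₀c²) = 1 + 2817/105.7 = 27.65090
β = √(1 − 1/γ²) = 0.99935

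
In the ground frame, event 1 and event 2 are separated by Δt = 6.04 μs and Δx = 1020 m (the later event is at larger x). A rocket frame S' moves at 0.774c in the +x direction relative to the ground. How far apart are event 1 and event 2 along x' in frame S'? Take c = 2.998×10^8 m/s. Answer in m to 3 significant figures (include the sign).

γ = 1/√(1 − 0.774²) = 1.5793
Δx' = γ(Δx − vΔt) = 1.5793 × (1020 m − 0.774×(2.998×10^8 m/s)×6.04×10^-6 s)
= 1.5793 × (-381.55 m) = -603 m

Δx' ≈ -603 m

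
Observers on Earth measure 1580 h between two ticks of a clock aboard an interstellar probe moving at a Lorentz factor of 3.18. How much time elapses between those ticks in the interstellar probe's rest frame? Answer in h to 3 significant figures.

γ = 3.18 (given)
Proper time: τ₀ = Δt/γ = 1580/3.18 = 497 h

τ₀ ≈ 497 h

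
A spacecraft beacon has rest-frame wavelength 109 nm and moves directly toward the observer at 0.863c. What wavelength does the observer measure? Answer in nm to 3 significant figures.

λ_obs ≈ 29.6 nm

Relativistic Doppler: λ_obs = λ_src √((1−β)/(1+β))
= 109 × √(0.13700/1.8630) = 109 × 0.27118 = 29.6 nm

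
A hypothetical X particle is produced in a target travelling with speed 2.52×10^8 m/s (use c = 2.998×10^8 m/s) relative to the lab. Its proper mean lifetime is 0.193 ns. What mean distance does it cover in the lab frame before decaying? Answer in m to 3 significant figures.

d ≈ 0.0898 m

β = v/c = 2.52×10^8 / 2.998×10^8 = 0.84056
γ = 1/√(1 − 0.84056²) = 1.8460
Dilated lifetime: Δt = γτ₀ = 1.8460 × 0.193 ns = 0.35627 ns
d = vΔt = 0.84056c × 0.35627 ns = 2.5200×10^8 m/s × 3.5627×10^-10 s = 0.0898 m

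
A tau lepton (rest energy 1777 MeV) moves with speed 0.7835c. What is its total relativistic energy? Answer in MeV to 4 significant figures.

E ≈ 2860 MeV

γ = 1/√(1 − 0.7835²) = 1.60929
E = γm₀c² = 1.60929 × 1777 MeV = 2860 MeV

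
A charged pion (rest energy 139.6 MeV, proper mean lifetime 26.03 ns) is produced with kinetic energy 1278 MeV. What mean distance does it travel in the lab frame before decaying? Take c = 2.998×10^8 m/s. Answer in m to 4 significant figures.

d ≈ 78.86 m

γ = 1 + K/(m₀c²) = 1 + 1278/139.6 = 10.1547
β = √(1 − 1/γ²) = 0.995139
Dilated lifetime: γτ₀ = 10.1547 × 26.03 ns = 264.328 ns
d = βc·γτ₀ = 0.995139 × (2.998×10^8 m/s) × 2.64328×10^-7 s = 78.86 m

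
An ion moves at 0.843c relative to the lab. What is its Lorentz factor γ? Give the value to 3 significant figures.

γ ≈ 1.86

γ = 1/√(1 − β²) = 1/√(1 − 0.843²) = 1/√(0.28935) = 1.86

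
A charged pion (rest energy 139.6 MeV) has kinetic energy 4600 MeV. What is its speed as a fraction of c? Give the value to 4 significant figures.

γ = 1 + K/(m₀c²) = 1 + 4600/139.6 = 33.9513
β = √(1 − 1/γ²) = 0.9996

β ≈ 0.9996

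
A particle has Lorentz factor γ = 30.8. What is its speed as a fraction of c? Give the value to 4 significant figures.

β ≈ 0.9995

β = √(1 − 1/γ²) = √(1 − 1/30.8²) = √(0.998946) = 0.9995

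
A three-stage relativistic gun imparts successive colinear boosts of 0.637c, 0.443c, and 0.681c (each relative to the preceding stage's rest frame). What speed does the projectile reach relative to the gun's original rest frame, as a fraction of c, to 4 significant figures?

Compose boost 2: (0.443 + 0.637)/(1 + 0.443×0.637) = 1.080/1.28219 = 0.842308
Compose boost 3: (0.681 + 0.842308)/(1 + 0.681×0.842308) = 1.52331/1.57361 = 0.9680

u ≈ 0.9680c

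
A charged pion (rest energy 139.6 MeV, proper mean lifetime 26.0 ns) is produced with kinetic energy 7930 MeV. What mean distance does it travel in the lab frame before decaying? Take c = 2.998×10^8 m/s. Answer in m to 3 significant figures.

d ≈ 451 m

γ = 1 + K/(m₀c²) = 1 + 7930/139.6 = 57.805
β = √(1 − 1/γ²) = 0.99985
Dilated lifetime: γτ₀ = 57.805 × 26.0 ns = 1502.9 ns
d = βc·γτ₀ = 0.99985 × (2.998×10^8 m/s) × 1.5029×10^-6 s = 451 m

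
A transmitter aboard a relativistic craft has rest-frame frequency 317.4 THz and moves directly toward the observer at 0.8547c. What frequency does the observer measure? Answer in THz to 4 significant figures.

Relativistic Doppler: f_obs = f_src √((1+β)/(1−β))
= 317.4 × √(1.85470/0.145300) = 317.4 × 3.57276 = 1134 THz

f_obs ≈ 1134 THz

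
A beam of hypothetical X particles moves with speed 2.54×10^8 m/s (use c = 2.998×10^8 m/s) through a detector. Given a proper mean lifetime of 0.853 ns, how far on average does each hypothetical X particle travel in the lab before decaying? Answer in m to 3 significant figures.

β = v/c = 2.54×10^8 / 2.998×10^8 = 0.84723
γ = 1/√(1 − 0.84723²) = 1.8824
Dilated lifetime: Δt = γτ₀ = 1.8824 × 0.853 ns = 1.6057 ns
d = vΔt = 0.84723c × 1.6057 ns = 2.5400×10^8 m/s × 1.6057×10^-9 s = 0.408 m

d ≈ 0.408 m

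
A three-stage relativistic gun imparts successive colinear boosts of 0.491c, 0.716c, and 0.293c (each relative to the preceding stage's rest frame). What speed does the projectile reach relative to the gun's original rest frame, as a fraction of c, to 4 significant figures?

u ≈ 0.9401c

Compose boost 2: (0.716 + 0.491)/(1 + 0.716×0.491) = 1.207/1.35156 = 0.893045
Compose boost 3: (0.293 + 0.893045)/(1 + 0.293×0.893045) = 1.18604/1.26166 = 0.9401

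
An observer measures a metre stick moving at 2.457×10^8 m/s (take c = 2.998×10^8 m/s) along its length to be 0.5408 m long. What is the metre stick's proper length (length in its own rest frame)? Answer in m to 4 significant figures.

β = v/c = 2.457×10^8 / 2.998×10^8 = 0.819546
γ = 1/√(1 − 0.819546²) = 1.74516
L₀ = γL = 1.74516 × 0.5408 = 0.9438 m

L₀ ≈ 0.9438 m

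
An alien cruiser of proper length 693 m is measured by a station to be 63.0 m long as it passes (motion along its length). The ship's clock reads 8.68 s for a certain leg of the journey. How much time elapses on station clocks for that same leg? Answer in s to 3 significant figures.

Δt ≈ 95.5 s

Length contraction ⇒ γ = L₀/L = 693/63.0 = 11.000
Time dilation: Δt = γτ₀ = 11.000 × 8.68 s = 95.5 s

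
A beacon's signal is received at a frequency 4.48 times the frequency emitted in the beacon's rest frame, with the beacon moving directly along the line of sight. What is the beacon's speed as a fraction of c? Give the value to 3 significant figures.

f_obs/f_src = √((1+β)/(1−β)) = 4.48  ⇒  (1+β)/(1−β) = 20.070
β = |1 − D²|/(1 + D²) = |1 − 20.070|/(1 + 20.070) = 0.905

β ≈ 0.905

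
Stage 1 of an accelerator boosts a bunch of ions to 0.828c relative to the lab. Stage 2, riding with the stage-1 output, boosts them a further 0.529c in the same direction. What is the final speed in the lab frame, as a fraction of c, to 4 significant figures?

u ≈ 0.9437c

Compose boost 2: (0.529 + 0.828)/(1 + 0.529×0.828) = 1.357/1.43801 = 0.9437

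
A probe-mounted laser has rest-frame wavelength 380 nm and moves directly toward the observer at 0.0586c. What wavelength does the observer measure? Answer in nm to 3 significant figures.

λ_obs ≈ 358 nm

Relativistic Doppler: λ_obs = λ_src √((1−β)/(1+β))
= 380 × √(0.94140/1.0586) = 380 × 0.94302 = 358 nm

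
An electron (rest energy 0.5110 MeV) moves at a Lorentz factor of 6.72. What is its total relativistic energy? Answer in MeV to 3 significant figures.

E ≈ 3.43 MeV

γ = 6.72 (given)
E = γm₀c² = 6.72 × 0.5110 MeV = 3.43 MeV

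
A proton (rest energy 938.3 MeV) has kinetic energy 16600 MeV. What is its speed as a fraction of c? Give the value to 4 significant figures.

β ≈ 0.9986

γ = 1 + K/(m₀c²) = 1 + 16600/938.3 = 18.6916
β = √(1 − 1/γ²) = 0.9986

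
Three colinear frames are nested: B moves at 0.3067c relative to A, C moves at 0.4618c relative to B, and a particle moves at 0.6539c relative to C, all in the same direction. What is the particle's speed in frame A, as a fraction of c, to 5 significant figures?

u ≈ 0.92145c

Compose boost 2: (0.4618 + 0.3067)/(1 + 0.4618×0.3067) = 0.76850/1.141634 = 0.6731579
Compose boost 3: (0.6539 + 0.6731579)/(1 + 0.6539×0.6731579) = 1.327058/1.440178 = 0.92145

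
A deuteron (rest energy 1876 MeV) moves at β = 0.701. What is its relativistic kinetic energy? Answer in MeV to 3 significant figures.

γ = 1/√(1 − 0.701²) = 1.4022
K = (γ − 1)m₀c² = (1.4022 − 1) × 1876 MeV = 0.40221 × 1876 MeV = 755 MeV

K ≈ 755 MeV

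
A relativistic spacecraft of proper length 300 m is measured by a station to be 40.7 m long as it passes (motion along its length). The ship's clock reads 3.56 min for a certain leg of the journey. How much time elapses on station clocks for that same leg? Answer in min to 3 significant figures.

Δt ≈ 26.2 min

Length contraction ⇒ γ = L₀/L = 300/40.7 = 7.3710
Time dilation: Δt = γτ₀ = 7.3710 × 3.56 min = 26.2 min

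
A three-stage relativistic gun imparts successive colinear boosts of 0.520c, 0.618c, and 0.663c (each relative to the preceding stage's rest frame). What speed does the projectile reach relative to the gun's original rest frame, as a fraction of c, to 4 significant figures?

u ≈ 0.9702c

Compose boost 2: (0.618 + 0.520)/(1 + 0.618×0.520) = 1.138/1.32136 = 0.861234
Compose boost 3: (0.663 + 0.861234)/(1 + 0.663×0.861234) = 1.52423/1.57100 = 0.9702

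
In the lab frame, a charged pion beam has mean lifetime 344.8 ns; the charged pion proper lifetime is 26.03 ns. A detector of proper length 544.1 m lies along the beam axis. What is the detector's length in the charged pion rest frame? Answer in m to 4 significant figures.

L ≈ 41.08 m

Time dilation ⇒ γ = Δt/τ₀ = 344.8/26.03 = 13.2463
Length contraction: L = L₀/γ = 544.1/13.2463 = 41.08 m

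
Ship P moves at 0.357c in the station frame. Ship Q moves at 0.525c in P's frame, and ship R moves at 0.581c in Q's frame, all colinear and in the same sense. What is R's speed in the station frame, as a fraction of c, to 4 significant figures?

Compose boost 2: (0.525 + 0.357)/(1 + 0.525×0.357) = 0.8820/1.18742 = 0.742784
Compose boost 3: (0.581 + 0.742784)/(1 + 0.581×0.742784) = 1.32378/1.43156 = 0.9247

u ≈ 0.9247c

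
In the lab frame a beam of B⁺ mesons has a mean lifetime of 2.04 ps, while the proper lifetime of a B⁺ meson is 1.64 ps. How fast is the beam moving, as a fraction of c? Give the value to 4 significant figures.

β ≈ 0.5947

γ = Δt/τ₀ = 2.04/1.64 = 1.24390
β = √(1 − 1/γ²) = √(1 − 1/1.24390²) = 0.5947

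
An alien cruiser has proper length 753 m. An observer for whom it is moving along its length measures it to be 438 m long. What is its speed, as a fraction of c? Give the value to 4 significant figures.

γ = L₀/L = 753/438 = 1.71918
β = √(1 − 1/γ²) = 0.8134

β ≈ 0.8134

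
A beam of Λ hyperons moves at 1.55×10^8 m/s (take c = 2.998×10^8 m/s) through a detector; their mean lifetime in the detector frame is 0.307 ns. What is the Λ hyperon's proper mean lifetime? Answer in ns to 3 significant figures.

τ₀ ≈ 0.263 ns

β = v/c = 1.55×10^8 / 2.998×10^8 = 0.51701
γ = 1/√(1 − 0.51701²) = 1.1683
Proper time: τ₀ = Δt/γ = 0.307/1.1683 = 0.263 ns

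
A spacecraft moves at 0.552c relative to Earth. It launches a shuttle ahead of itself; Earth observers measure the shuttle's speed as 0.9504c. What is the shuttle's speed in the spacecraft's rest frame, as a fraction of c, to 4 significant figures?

u' ≈ 0.8381c

Inverse velocity addition: u' = (u − v)/(1 − uv/c²)
= (0.9504 − 0.552)/(1 − 0.9504×0.552) = 0.3984/0.475379 = 0.8381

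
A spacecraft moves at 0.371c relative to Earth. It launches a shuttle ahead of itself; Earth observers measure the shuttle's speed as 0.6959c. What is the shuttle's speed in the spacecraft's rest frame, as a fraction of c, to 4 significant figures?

Inverse velocity addition: u' = (u − v)/(1 − uv/c²)
= (0.6959 − 0.371)/(1 − 0.6959×0.371) = 0.3249/0.741821 = 0.4380

u' ≈ 0.4380c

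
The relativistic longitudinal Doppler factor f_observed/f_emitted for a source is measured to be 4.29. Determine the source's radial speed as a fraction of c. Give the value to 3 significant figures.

f_obs/f_src = √((1+β)/(1−β)) = 4.29  ⇒  (1+β)/(1−β) = 18.404
β = |1 − D²|/(1 + D²) = |1 − 18.404|/(1 + 18.404) = 0.897

β ≈ 0.897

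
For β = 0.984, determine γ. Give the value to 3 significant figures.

γ ≈ 5.61

γ = 1/√(1 − β²) = 1/√(1 − 0.984²) = 1/√(0.031744) = 5.61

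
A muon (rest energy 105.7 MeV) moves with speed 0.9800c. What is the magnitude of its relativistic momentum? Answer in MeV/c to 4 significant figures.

γ = 1/√(1 − 0.9800²) = 5.02519
p = γβm₀c = 5.02519 × 0.9800 × 105.7 MeV/c = 520.5 MeV/c

p ≈ 520.5 MeV/c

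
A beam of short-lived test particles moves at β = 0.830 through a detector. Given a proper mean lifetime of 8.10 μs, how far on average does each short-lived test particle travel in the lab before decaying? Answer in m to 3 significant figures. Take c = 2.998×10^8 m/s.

d ≈ 3610 m

γ = 1/√(1 − 0.830²) = 1.7929
Dilated lifetime: Δt = γτ₀ = 1.7929 × 8.10 μs = 14.522 μs
d = vΔt = 0.830c × 14.522 μs = 2.4883×10^8 m/s × 1.4522×10^-5 s = 3610 m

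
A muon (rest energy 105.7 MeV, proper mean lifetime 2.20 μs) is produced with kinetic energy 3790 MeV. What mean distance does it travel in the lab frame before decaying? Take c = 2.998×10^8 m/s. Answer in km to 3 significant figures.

d ≈ 24.3 km

γ = 1 + K/(m₀c²) = 1 + 3790/105.7 = 36.856
β = √(1 − 1/γ²) = 0.99963
Dilated lifetime: γτ₀ = 36.856 × 2.20 μs = 81.084 μs
d = βc·γτ₀ = 0.99963 × (2.998×10^8 m/s) × 8.1084×10^-5 s = 24.3 km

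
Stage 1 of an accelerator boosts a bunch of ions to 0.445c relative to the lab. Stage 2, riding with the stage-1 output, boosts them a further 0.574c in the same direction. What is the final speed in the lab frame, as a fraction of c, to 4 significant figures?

u ≈ 0.8117c

Compose boost 2: (0.574 + 0.445)/(1 + 0.574×0.445) = 1.019/1.25543 = 0.8117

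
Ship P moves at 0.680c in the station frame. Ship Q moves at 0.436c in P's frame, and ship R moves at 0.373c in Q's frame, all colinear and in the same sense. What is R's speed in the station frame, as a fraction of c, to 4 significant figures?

u ≈ 0.9339c

Compose boost 2: (0.436 + 0.680)/(1 + 0.436×0.680) = 1.116/1.29648 = 0.860792
Compose boost 3: (0.373 + 0.860792)/(1 + 0.373×0.860792) = 1.23379/1.32108 = 0.9339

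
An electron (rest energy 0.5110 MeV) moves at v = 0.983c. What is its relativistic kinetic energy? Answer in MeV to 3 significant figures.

γ = 1/√(1 − 0.983²) = 5.4465
K = (γ − 1)m₀c² = (5.4465 − 1) × 0.5110 MeV = 4.4465 × 0.5110 MeV = 2.27 MeV

K ≈ 2.27 MeV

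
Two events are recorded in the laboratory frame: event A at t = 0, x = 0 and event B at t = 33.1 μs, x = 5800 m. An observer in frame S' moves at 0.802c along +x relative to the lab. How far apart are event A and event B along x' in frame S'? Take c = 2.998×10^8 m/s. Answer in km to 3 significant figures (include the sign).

Δx' ≈ -3.61 km

γ = 1/√(1 − 0.802²) = 1.6741
Δx' = γ(Δx − vΔt) = 1.6741 × (5800 m − 0.802×(2.998×10^8 m/s)×33.1×10^-6 s)
= 1.6741 × (-2158.6 m) = -3.61 km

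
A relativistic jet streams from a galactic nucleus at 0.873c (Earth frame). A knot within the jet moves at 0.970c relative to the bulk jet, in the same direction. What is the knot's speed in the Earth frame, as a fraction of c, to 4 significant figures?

Relativistic velocity addition: u = (u' + v)/(1 + u'v/c²)
= (0.970 + 0.873)/(1 + 0.970×0.873) = 1.843/1.84681 = 0.9979

u ≈ 0.9979c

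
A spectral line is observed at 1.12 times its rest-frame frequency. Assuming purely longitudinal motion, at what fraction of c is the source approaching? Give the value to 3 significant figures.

β ≈ 0.113

f_obs/f_src = √((1+β)/(1−β)) = 1.12  ⇒  (1+β)/(1−β) = 1.2544
β = |1 − D²|/(1 + D²) = |1 − 1.2544|/(1 + 1.2544) = 0.113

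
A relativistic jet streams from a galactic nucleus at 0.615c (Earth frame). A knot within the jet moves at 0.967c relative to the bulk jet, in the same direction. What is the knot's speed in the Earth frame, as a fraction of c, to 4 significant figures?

u ≈ 0.9920c

Relativistic velocity addition: u = (u' + v)/(1 + u'v/c²)
= (0.967 + 0.615)/(1 + 0.967×0.615) = 1.582/1.59470 = 0.9920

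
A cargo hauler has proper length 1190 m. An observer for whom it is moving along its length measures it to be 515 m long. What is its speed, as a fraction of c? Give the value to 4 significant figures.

γ = L₀/L = 1190/515 = 2.31068
β = √(1 − 1/γ²) = 0.9015

β ≈ 0.9015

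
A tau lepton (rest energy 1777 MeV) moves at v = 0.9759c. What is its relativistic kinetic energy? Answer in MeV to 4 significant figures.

K ≈ 6366 MeV

γ = 1/√(1 − 0.9759²) = 4.58257
K = (γ − 1)m₀c² = (4.58257 − 1) × 1777 MeV = 3.58257 × 1777 MeV = 6366 MeV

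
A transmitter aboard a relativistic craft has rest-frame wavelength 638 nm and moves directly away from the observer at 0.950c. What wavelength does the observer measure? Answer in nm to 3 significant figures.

λ_obs ≈ 3980 nm

Relativistic Doppler: λ_obs = λ_src √((1+β)/(1−β))
= 638 × √(1.9500/0.050000) = 638 × 6.2450 = 3980 nm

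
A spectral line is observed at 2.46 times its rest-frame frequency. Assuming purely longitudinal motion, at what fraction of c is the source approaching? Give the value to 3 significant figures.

f_obs/f_src = √((1+β)/(1−β)) = 2.46  ⇒  (1+β)/(1−β) = 6.0516
β = |1 − D²|/(1 + D²) = |1 − 6.0516|/(1 + 6.0516) = 0.716

β ≈ 0.716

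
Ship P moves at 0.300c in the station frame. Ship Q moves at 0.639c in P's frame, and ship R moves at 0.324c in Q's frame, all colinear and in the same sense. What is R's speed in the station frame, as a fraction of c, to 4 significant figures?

Compose boost 2: (0.639 + 0.300)/(1 + 0.639×0.300) = 0.9390/1.19170 = 0.787950
Compose boost 3: (0.324 + 0.787950)/(1 + 0.324×0.787950) = 1.11195/1.25530 = 0.8858

u ≈ 0.8858c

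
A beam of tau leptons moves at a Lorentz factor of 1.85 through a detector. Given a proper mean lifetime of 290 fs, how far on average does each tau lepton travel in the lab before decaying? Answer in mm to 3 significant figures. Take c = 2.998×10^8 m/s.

β = √(1 − 1/γ²) = √(1 − 1/1.85²) = 0.84132
Dilated lifetime: Δt = γτ₀ = 1.85 × 290 fs = 536.50 fs
d = vΔt = 0.84132c × 536.50 fs = 2.5223×10^8 m/s × 5.3650×10^-13 s = 0.135 mm

d ≈ 0.135 mm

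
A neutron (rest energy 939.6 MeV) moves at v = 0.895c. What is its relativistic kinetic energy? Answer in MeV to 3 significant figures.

K ≈ 1170 MeV

γ = 1/√(1 − 0.895²) = 2.2418
K = (γ − 1)m₀c² = (2.2418 − 1) × 939.6 MeV = 1.2418 × 939.6 MeV = 1170 MeV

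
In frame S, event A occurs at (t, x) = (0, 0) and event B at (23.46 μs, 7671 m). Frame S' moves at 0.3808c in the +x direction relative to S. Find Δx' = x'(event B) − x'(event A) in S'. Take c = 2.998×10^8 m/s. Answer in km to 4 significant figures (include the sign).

Δx' ≈ 5.400 km

γ = 1/√(1 − 0.3808²) = 1.08148
Δx' = γ(Δx − vΔt) = 1.08148 × (7671 m − 0.3808×(2.998×10^8 m/s)×23.46×10^-6 s)
= 1.08148 × (4992.72 m) = 5.400 km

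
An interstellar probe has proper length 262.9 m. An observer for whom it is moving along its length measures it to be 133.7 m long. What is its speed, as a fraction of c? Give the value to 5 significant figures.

γ = L₀/L = 262.9/133.7 = 1.966343
β = √(1 − 1/γ²) = 0.86103

β ≈ 0.86103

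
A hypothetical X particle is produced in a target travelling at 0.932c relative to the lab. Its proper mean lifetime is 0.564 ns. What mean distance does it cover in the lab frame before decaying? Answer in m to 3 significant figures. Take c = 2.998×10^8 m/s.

γ = 1/√(1 − 0.932²) = 2.7589
Dilated lifetime: Δt = γτ₀ = 2.7589 × 0.564 ns = 1.5560 ns
d = vΔt = 0.932c × 1.5560 ns = 2.7941×10^8 m/s × 1.5560×10^-9 s = 0.435 m

d ≈ 0.435 m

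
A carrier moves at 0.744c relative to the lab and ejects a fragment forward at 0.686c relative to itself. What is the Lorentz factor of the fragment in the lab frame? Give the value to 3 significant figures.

u_lab = (0.686 + 0.744)/(1 + 0.686×0.744) = 1.430/1.51038 = 0.946779
γ = 1/√(1 − 0.946779²) = 3.11

γ ≈ 3.11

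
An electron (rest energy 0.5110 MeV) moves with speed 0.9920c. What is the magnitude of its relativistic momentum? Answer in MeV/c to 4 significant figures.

γ = 1/√(1 − 0.9920²) = 7.92155
p = γβm₀c = 7.92155 × 0.9920 × 0.5110 MeV/c = 4.016 MeV/c

p ≈ 4.016 MeV/c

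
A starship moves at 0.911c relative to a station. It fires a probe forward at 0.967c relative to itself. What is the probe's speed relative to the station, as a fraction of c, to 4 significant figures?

Relativistic velocity addition: u = (u' + v)/(1 + u'v/c²)
= (0.967 + 0.911)/(1 + 0.967×0.911) = 1.878/1.88094 = 0.9984

u ≈ 0.9984c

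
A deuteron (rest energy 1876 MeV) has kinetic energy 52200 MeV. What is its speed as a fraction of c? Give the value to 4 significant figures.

γ = 1 + K/(m₀c²) = 1 + 52200/1876 = 28.8252
β = √(1 − 1/γ²) = 0.9994

β ≈ 0.9994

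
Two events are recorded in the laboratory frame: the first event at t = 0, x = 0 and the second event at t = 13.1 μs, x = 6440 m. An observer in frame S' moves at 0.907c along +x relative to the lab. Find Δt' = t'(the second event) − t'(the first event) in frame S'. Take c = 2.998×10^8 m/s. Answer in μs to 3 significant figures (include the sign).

γ = 1/√(1 − 0.907²) = 2.3746
Δt' = γ(Δt − vΔx/c²) = 2.3746 × (13.1 μs − 0.907×6440 m / (2.998×10^8 m/s))
= 2.3746 × (-6.3833 μs) = -15.2 μs

Δt' ≈ -15.2 μs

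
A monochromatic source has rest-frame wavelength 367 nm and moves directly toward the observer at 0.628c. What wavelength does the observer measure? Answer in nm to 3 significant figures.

Relativistic Doppler: λ_obs = λ_src √((1−β)/(1+β))
= 367 × √(0.37200/1.6280) = 367 × 0.47802 = 175 nm

λ_obs ≈ 175 nm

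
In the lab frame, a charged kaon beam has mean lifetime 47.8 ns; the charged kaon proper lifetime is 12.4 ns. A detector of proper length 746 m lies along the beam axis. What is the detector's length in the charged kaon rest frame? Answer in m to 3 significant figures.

Time dilation ⇒ γ = Δt/τ₀ = 47.8/12.4 = 3.8548
Length contraction: L = L₀/γ = 746/3.8548 = 194 m

L ≈ 194 m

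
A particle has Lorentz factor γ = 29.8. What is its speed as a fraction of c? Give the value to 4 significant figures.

β = √(1 − 1/γ²) = √(1 − 1/29.8²) = √(0.998874) = 0.9994

β ≈ 0.9994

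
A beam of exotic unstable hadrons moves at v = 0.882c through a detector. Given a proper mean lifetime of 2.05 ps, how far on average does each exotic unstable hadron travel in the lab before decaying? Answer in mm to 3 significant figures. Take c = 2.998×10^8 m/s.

γ = 1/√(1 − 0.882²) = 2.1220
Dilated lifetime: Δt = γτ₀ = 2.1220 × 2.05 ps = 4.3501 ps
d = vΔt = 0.882c × 4.3501 ps = 2.6442×10^8 m/s × 4.3501×10^-12 s = 1.15 mm

d ≈ 1.15 mm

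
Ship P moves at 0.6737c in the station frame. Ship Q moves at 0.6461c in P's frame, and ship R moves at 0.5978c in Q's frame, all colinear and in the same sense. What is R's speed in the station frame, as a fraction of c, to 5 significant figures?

u ≈ 0.97912c

Compose boost 2: (0.6461 + 0.6737)/(1 + 0.6461×0.6737) = 1.3198/1.435278 = 0.9195434
Compose boost 3: (0.5978 + 0.9195434)/(1 + 0.5978×0.9195434) = 1.517343/1.549703 = 0.97912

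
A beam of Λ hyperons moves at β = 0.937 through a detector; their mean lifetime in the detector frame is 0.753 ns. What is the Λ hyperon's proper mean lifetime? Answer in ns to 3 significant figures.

τ₀ ≈ 0.263 ns

γ = 1/√(1 − 0.937²) = 2.8626
Proper time: τ₀ = Δt/γ = 0.753/2.8626 = 0.263 ns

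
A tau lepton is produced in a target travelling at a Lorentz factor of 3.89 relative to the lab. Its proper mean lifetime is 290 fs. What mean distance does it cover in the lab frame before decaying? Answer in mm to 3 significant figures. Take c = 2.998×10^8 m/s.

β = √(1 − 1/γ²) = √(1 − 1/3.89²) = 0.96639
Dilated lifetime: Δt = γτ₀ = 3.89 × 290 fs = 1128.1 fs
d = vΔt = 0.96639c × 1128.1 fs = 2.8972×10^8 m/s × 1.1281×10^-12 s = 0.327 mm

d ≈ 0.327 mm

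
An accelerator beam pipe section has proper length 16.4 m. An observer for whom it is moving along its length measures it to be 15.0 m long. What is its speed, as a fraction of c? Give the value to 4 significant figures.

γ = L₀/L = 16.4/15.0 = 1.09333
β = √(1 − 1/γ²) = 0.4043

β ≈ 0.4043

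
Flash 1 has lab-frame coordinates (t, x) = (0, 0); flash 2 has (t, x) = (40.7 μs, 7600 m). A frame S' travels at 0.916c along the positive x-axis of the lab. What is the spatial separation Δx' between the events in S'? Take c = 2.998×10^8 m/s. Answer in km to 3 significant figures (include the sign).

Δx' ≈ -8.92 km

γ = 1/√(1 − 0.916²) = 2.4927
Δx' = γ(Δx − vΔt) = 2.4927 × (7600 m − 0.916×(2.998×10^8 m/s)×40.7×10^-6 s)
= 2.4927 × (-3576.9 m) = -8.92 km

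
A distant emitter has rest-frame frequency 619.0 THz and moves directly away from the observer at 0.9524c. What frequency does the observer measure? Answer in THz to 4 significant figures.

f_obs ≈ 96.65 THz

Relativistic Doppler: f_obs = f_src √((1−β)/(1+β))
= 619.0 × √(0.0476000/1.95240) = 619.0 × 0.156142 = 96.65 THz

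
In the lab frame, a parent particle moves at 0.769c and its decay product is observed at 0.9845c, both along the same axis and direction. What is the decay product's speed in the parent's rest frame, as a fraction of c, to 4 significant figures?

u' ≈ 0.8871c

Inverse velocity addition: u' = (u − v)/(1 − uv/c²)
= (0.9845 − 0.769)/(1 − 0.9845×0.769) = 0.2155/0.242919 = 0.8871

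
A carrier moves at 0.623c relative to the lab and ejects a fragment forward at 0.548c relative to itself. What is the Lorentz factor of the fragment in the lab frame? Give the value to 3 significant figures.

u_lab = (0.548 + 0.623)/(1 + 0.548×0.623) = 1.171/1.34140 = 0.872966
γ = 1/√(1 − 0.872966²) = 2.05

γ ≈ 2.05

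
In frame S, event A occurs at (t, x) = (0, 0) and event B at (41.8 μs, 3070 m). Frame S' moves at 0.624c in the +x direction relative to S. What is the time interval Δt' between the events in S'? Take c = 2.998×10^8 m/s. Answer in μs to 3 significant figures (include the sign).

Δt' ≈ 45.3 μs

γ = 1/√(1 − 0.624²) = 1.2797
Δt' = γ(Δt − vΔx/c²) = 1.2797 × (41.8 μs − 0.624×3070 m / (2.998×10^8 m/s))
= 1.2797 × (35.410 μs) = 45.3 μs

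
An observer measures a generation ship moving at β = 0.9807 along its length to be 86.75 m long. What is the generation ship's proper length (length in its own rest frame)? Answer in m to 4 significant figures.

L₀ ≈ 443.7 m

γ = 1/√(1 − 0.9807²) = 5.11460
L₀ = γL = 5.11460 × 86.75 = 443.7 m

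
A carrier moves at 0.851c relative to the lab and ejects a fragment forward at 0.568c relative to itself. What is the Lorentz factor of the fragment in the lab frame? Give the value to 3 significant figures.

u_lab = (0.568 + 0.851)/(1 + 0.568×0.851) = 1.419/1.48337 = 0.956607
γ = 1/√(1 − 0.956607²) = 3.43

γ ≈ 3.43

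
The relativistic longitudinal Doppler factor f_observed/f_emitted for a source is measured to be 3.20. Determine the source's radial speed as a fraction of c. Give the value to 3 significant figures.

f_obs/f_src = √((1+β)/(1−β)) = 3.20  ⇒  (1+β)/(1−β) = 10.240
β = |1 − D²|/(1 + D²) = |1 − 10.240|/(1 + 10.240) = 0.822

β ≈ 0.822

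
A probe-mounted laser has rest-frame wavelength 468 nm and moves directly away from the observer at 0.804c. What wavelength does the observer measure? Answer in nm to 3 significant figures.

Relativistic Doppler: λ_obs = λ_src √((1+β)/(1−β))
= 468 × √(1.8040/0.19600) = 468 × 3.0338 = 1420 nm

λ_obs ≈ 1420 nm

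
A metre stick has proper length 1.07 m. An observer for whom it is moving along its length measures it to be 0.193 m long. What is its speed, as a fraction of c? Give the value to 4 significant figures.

β ≈ 0.9836

γ = L₀/L = 1.07/0.193 = 5.54404
β = √(1 − 1/γ²) = 0.9836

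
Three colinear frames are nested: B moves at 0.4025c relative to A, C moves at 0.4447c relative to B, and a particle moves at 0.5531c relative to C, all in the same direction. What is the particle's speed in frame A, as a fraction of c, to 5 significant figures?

Compose boost 2: (0.4447 + 0.4025)/(1 + 0.4447×0.4025) = 0.84720/1.178992 = 0.7185801
Compose boost 3: (0.5531 + 0.7185801)/(1 + 0.5531×0.7185801) = 1.271680/1.397447 = 0.91000

u ≈ 0.91000c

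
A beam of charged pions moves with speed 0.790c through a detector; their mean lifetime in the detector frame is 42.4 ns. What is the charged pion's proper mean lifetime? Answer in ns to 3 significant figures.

γ = 1/√(1 − 0.790²) = 1.6310
Proper time: τ₀ = Δt/γ = 42.4/1.6310 = 26.0 ns

τ₀ ≈ 26.0 ns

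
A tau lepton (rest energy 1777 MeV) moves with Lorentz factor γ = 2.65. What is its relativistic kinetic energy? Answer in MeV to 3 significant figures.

K ≈ 2930 MeV

γ = 2.65 (given)
K = (γ − 1)m₀c² = (2.65 − 1) × 1777 MeV = 1.6500 × 1777 MeV = 2930 MeV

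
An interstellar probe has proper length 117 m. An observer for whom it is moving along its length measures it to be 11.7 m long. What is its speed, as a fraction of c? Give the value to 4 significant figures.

β ≈ 0.9950

γ = L₀/L = 117/11.7 = 10.0000
β = √(1 − 1/γ²) = 0.9950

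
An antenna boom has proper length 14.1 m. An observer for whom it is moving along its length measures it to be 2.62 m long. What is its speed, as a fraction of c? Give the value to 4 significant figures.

γ = L₀/L = 14.1/2.62 = 5.38168
β = √(1 − 1/γ²) = 0.9826

β ≈ 0.9826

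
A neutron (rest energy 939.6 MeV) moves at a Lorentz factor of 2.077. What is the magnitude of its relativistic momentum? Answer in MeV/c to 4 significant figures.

β = √(1 − 1/γ²) = √(1 − 1/2.077²) = 0.876466
p = γβm₀c = 2.077 × 0.876466 × 939.6 MeV/c = 1710 MeV/c

p ≈ 1710 MeV/c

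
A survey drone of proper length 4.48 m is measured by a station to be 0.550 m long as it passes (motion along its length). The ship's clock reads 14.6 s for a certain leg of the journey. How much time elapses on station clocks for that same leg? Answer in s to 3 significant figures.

Δt ≈ 119 s

Length contraction ⇒ γ = L₀/L = 4.48/0.550 = 8.1455
Time dilation: Δt = γτ₀ = 8.1455 × 14.6 s = 119 s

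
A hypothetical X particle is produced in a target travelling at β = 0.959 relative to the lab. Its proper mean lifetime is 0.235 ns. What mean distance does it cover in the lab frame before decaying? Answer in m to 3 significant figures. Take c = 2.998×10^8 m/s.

d ≈ 0.238 m

γ = 1/√(1 − 0.959²) = 3.5285
Dilated lifetime: Δt = γτ₀ = 3.5285 × 0.235 ns = 0.82920 ns
d = vΔt = 0.959c × 0.82920 ns = 2.8751×10^8 m/s × 8.2920×10^-10 s = 0.238 m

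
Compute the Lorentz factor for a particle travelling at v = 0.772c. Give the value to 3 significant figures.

γ = 1/√(1 − β²) = 1/√(1 − 0.772²) = 1/√(0.40402) = 1.57

γ ≈ 1.57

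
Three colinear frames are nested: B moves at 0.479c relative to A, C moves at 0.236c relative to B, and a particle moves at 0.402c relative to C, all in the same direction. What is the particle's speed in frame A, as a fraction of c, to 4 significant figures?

Compose boost 2: (0.236 + 0.479)/(1 + 0.236×0.479) = 0.7150/1.11304 = 0.642383
Compose boost 3: (0.402 + 0.642383)/(1 + 0.402×0.642383) = 1.04438/1.25824 = 0.8300

u ≈ 0.8300c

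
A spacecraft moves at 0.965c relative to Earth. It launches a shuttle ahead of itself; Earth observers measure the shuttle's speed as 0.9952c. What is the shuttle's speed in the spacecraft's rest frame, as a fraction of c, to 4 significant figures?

u' ≈ 0.7620c

Inverse velocity addition: u' = (u − v)/(1 − uv/c²)
= (0.9952 − 0.965)/(1 − 0.9952×0.965) = 0.03020/0.0396320 = 0.7620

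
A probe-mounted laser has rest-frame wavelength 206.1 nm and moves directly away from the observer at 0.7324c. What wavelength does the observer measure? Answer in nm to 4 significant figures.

Relativistic Doppler: λ_obs = λ_src √((1+β)/(1−β))
= 206.1 × √(1.73240/0.267600) = 206.1 × 2.54437 = 524.4 nm

λ_obs ≈ 524.4 nm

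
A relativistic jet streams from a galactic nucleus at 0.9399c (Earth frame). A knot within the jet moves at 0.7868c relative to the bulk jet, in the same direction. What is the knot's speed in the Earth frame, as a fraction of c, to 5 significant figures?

Relativistic velocity addition: u = (u' + v)/(1 + u'v/c²)
= (0.7868 + 0.9399)/(1 + 0.7868×0.9399) = 1.7267/1.739513 = 0.99263

u ≈ 0.99263c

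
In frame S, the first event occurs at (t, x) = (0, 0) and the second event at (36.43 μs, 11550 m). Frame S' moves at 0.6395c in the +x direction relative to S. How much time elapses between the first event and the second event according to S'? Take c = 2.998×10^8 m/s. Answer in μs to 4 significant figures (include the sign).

Δt' ≈ 15.34 μs

γ = 1/√(1 − 0.6395²) = 1.30074
Δt' = γ(Δt − vΔx/c²) = 1.30074 × (36.43 μs − 0.6395×11550 m / (2.998×10^8 m/s))
= 1.30074 × (11.7928 μs) = 15.34 μs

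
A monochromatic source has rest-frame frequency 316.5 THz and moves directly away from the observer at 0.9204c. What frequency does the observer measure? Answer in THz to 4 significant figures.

Relativistic Doppler: f_obs = f_src √((1−β)/(1+β))
= 316.5 × √(0.0796000/1.92040) = 316.5 × 0.203592 = 64.44 THz

f_obs ≈ 64.44 THz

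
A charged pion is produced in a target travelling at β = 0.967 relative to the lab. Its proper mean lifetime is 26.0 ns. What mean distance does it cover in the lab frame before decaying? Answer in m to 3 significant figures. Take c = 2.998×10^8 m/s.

γ = 1/√(1 − 0.967²) = 3.9250
Dilated lifetime: Δt = γτ₀ = 3.9250 × 26.0 ns = 102.05 ns
d = vΔt = 0.967c × 102.05 ns = 2.8991×10^8 m/s × 1.0205×10^-7 s = 29.6 m

d ≈ 29.6 m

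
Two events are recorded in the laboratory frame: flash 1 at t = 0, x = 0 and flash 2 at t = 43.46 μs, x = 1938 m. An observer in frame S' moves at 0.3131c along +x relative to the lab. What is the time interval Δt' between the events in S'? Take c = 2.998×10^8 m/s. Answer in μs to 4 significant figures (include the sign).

Δt' ≈ 43.63 μs

γ = 1/√(1 − 0.3131²) = 1.05294
Δt' = γ(Δt − vΔx/c²) = 1.05294 × (43.46 μs − 0.3131×1938 m / (2.998×10^8 m/s))
= 1.05294 × (41.4360 μs) = 43.63 μs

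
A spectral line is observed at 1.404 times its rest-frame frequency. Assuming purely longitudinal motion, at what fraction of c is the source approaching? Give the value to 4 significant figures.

f_obs/f_src = √((1+β)/(1−β)) = 1.404  ⇒  (1+β)/(1−β) = 1.97122
β = |1 − D²|/(1 + D²) = |1 − 1.97122|/(1 + 1.97122) = 0.3269

β ≈ 0.3269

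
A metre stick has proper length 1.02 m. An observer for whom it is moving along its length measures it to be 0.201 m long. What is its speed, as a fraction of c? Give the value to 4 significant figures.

β ≈ 0.9804

γ = L₀/L = 1.02/0.201 = 5.07463
β = √(1 − 1/γ²) = 0.9804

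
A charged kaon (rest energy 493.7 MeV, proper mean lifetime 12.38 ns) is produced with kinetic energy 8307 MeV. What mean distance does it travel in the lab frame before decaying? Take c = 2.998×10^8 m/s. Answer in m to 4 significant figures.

d ≈ 66.06 m

γ = 1 + K/(m₀c²) = 1 + 8307/493.7 = 17.8260
β = √(1 − 1/γ²) = 0.998425
Dilated lifetime: γτ₀ = 17.8260 × 12.38 ns = 220.686 ns
d = βc·γτ₀ = 0.998425 × (2.998×10^8 m/s) × 2.20686×10^-7 s = 66.06 m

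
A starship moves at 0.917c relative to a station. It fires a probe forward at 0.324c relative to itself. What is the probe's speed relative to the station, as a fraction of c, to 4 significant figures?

u ≈ 0.9567c

Relativistic velocity addition: u = (u' + v)/(1 + u'v/c²)
= (0.324 + 0.917)/(1 + 0.324×0.917) = 1.241/1.29711 = 0.9567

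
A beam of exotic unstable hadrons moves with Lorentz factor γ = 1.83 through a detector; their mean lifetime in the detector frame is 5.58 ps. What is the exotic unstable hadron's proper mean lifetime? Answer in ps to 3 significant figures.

τ₀ ≈ 3.05 ps

γ = 1.83 (given)
Proper time: τ₀ = Δt/γ = 5.58/1.83 = 3.05 ps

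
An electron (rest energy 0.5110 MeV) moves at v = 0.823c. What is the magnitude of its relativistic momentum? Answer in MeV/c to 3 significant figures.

γ = 1/√(1 − 0.823²) = 1.7604
p = γβm₀c = 1.7604 × 0.823 × 0.5110 MeV/c = 0.740 MeV/c

p ≈ 0.740 MeV/c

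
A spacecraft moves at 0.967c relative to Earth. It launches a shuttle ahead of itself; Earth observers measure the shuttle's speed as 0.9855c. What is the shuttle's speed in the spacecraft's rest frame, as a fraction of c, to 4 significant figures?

Inverse velocity addition: u' = (u − v)/(1 − uv/c²)
= (0.9855 − 0.967)/(1 − 0.9855×0.967) = 0.01850/0.0470215 = 0.3934

u' ≈ 0.3934c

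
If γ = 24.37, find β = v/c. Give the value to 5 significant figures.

β ≈ 0.99916

β = √(1 − 1/γ²) = √(1 − 1/24.37²) = √(0.9983162) = 0.99916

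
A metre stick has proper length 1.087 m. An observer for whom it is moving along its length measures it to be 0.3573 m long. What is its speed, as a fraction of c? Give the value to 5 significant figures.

β ≈ 0.94443

γ = L₀/L = 1.087/0.3573 = 3.042261
β = √(1 − 1/γ²) = 0.94443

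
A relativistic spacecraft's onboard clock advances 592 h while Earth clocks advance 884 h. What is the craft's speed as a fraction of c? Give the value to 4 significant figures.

γ = Δt/τ₀ = 884/592 = 1.49324
β = √(1 − 1/γ²) = √(1 − 1/1.49324²) = 0.7426

β ≈ 0.7426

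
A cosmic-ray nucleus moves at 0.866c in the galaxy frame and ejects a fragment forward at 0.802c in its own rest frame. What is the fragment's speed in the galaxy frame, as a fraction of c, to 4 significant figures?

u ≈ 0.9843c

Compose boost 2: (0.802 + 0.866)/(1 + 0.802×0.866) = 1.668/1.69453 = 0.9843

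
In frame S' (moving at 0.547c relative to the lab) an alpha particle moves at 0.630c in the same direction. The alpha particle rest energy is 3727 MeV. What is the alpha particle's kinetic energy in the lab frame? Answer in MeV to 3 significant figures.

u_lab = (0.630 + 0.547)/(1 + 0.630×0.547) = 0.875347
γ = 1/√(1 − 0.875347²) = 2.0683
K = (γ − 1)m₀c² = (2.0683 − 1) × 3727 = 1.0683 × 3727 = 3980 MeV

K ≈ 3980 MeV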